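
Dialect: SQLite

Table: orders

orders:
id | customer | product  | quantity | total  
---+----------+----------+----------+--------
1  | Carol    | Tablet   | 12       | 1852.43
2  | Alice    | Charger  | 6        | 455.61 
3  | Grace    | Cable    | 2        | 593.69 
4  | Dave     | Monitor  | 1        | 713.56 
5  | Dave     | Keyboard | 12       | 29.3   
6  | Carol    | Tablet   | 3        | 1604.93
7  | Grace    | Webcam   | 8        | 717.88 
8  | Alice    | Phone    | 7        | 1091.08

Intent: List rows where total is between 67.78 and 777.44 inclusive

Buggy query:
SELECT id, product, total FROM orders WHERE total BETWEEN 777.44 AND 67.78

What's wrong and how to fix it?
Bug: The bounds are reversed; BETWEEN a AND b requires a <= b to match anything

Fix: Write BETWEEN 67.78 AND 777.44

Corrected query:
SELECT id, product, total FROM orders WHERE total BETWEEN 67.78 AND 777.44

Result:
id | product | total 
---+---------+-------
2  | Charger | 455.61
3  | Cable   | 593.69
4  | Monitor | 713.56
7  | Webcam  | 717.88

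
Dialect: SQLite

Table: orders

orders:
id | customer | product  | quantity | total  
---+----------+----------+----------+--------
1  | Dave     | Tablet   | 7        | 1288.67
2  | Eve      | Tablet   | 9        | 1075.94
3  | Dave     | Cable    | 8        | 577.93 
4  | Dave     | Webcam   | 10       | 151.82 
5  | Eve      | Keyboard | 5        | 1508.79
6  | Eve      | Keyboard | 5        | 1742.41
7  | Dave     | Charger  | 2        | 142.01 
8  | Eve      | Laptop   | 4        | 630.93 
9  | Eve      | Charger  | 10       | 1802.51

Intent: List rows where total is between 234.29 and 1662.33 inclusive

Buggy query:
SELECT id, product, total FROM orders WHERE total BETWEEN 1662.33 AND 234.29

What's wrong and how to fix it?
Bug: The bounds are reversed; BETWEEN a AND b requires a <= b to match anything

Fix: Swap the bounds so the smaller value comes first

Corrected query:
SELECT id, product, total FROM orders WHERE total BETWEEN 234.29 AND 1662.33

Result:
id | product  | total  
---+----------+--------
1  | Tablet   | 1288.67
2  | Tablet   | 1075.94
3  | Cable    | 577.93 
5  | Keyboard | 1508.79
8  | Laptop   | 630.93 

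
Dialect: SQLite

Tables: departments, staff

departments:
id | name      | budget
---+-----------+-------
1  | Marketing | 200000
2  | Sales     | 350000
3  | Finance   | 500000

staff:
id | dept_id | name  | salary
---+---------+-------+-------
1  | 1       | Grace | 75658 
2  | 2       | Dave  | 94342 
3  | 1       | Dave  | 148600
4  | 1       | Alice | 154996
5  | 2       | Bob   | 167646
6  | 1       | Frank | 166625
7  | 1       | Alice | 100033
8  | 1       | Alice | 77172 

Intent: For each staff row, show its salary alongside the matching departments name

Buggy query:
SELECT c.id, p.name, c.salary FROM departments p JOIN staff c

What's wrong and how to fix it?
Bug: Missing join condition: each staff row is matched to all departments rows instead of just its own

Fix: Specify the join condition linking the foreign key to the parent id

Corrected query:
SELECT c.id, p.name, c.salary FROM departments p JOIN staff c ON c.dept_id = p.id

Result:
id | name      | salary
---+-----------+-------
1  | Marketing | 75658 
2  | Sales     | 94342 
3  | Marketing | 148600
4  | Marketing | 154996
5  | Sales     | 167646
6  | Marketing | 166625
7  | Marketing | 100033
8  | Marketing | 77172 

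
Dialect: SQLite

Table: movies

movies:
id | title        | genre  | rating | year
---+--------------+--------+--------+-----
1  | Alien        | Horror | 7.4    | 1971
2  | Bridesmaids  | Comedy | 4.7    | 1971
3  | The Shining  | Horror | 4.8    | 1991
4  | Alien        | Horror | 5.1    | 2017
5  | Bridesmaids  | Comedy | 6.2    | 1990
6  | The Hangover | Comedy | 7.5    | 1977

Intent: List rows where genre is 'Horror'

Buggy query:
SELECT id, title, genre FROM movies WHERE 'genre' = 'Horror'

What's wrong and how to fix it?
Bug: Single quotes denote string literals in SQL; the column name is being compared as a constant string

Fix: Reference the column as genre without single quotes

Corrected query:
SELECT id, title, genre FROM movies WHERE genre = 'Horror'

Result:
id | title       | genre 
---+-------------+-------
1  | Alien       | Horror
3  | The Shining | Horror
4  | Alien       | Horror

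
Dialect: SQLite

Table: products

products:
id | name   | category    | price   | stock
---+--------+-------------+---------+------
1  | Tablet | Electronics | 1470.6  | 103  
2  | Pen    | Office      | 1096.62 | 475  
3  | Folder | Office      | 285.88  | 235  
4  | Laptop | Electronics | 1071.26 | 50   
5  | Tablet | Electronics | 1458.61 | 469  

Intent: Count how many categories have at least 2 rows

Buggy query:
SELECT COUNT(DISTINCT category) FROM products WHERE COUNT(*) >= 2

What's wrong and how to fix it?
Bug: COUNT(*) cannot appear in WHERE; the per-group count doesn't exist yet

Fix: Use a subquery that GROUPs and filters with HAVING, then count its rows

Corrected query:
SELECT COUNT(*) FROM (SELECT category FROM products GROUP BY category HAVING COUNT(*) >= 2)

Result:
COUNT(*)
--------
2       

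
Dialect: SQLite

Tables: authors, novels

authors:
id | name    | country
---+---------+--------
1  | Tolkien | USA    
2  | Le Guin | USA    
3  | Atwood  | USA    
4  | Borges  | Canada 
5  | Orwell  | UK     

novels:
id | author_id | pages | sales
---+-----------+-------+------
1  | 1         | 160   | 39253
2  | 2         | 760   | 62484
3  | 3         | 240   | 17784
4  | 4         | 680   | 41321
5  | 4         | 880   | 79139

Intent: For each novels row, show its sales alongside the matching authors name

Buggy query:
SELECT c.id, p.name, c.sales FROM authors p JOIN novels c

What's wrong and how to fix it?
Bug: JOIN with no ON clause produces a cartesian product; every novels row pairs with every authors row

Fix: Add ON c.author_id = p.id to the JOIN

Corrected query:
SELECT c.id, p.name, c.sales FROM authors p JOIN novels c ON c.author_id = p.id

Result:
id | name    | sales
---+---------+------
1  | Tolkien | 39253
2  | Le Guin | 62484
3  | Atwood  | 17784
4  | Borges  | 41321
5  | Borges  | 79139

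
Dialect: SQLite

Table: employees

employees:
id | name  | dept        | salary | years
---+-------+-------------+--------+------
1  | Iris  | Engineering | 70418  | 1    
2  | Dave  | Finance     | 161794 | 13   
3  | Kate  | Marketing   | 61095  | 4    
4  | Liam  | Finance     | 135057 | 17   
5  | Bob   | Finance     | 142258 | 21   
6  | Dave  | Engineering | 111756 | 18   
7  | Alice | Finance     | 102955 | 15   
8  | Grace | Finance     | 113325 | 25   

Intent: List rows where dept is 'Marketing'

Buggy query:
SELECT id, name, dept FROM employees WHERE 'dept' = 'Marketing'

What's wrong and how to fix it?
Bug: 'dept' in single quotes is a string literal, not the column; the comparison is literal-vs-literal and never true

Fix: Remove the quotes around the column name (or use double quotes for an identifier)

Corrected query:
SELECT id, name, dept FROM employees WHERE dept = 'Marketing'

Result:
id | name | dept     
---+------+----------
3  | Kate | Marketing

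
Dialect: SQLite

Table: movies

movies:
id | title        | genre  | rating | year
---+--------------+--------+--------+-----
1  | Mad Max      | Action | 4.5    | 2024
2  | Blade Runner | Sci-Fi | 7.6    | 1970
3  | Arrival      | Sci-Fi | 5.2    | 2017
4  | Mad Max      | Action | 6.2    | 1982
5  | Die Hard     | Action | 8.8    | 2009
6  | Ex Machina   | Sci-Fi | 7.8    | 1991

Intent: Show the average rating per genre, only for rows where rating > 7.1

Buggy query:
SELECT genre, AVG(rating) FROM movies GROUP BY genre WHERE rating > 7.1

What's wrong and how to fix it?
Bug: Row-level WHERE must come before GROUP BY in the clause order

Fix: Place WHERE between FROM and GROUP BY

Corrected query:
SELECT genre, AVG(rating) FROM movies WHERE rating > 7.1 GROUP BY genre

Result:
genre  | AVG(rating)
-------+------------
Action | 8.8        
Sci-Fi | 7.7        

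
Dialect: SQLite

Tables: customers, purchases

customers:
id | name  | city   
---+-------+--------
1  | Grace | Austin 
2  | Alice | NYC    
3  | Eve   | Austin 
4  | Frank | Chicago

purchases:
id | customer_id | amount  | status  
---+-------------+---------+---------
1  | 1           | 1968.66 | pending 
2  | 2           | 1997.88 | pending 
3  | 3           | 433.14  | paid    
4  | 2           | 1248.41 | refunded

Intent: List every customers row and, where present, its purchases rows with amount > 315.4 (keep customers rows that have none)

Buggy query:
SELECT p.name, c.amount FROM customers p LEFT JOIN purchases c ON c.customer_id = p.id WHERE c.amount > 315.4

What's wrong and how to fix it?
Bug: Filtering c.amount in WHERE discards the NULL rows produced by LEFT JOIN, turning it into an inner join

Fix: Put 'c.amount > 315.4' in the JOIN's ON clause instead of WHERE

Corrected query:
SELECT p.name, c.amount FROM customers p LEFT JOIN purchases c ON c.customer_id = p.id AND c.amount > 315.4

Result:
name  | amount 
------+--------
Grace | 1968.66
Alice | 1248.41
Alice | 1997.88
Eve   | 433.14 
Frank | NULL   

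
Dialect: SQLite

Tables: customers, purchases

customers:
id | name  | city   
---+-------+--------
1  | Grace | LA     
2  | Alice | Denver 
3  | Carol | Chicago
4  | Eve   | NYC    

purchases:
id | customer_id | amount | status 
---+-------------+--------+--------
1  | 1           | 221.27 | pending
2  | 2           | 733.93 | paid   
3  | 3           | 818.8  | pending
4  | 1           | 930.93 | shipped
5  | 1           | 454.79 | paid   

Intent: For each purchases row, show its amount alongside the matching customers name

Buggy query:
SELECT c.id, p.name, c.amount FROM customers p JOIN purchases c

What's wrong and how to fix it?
Bug: JOIN with no ON clause produces a cartesian product; every purchases row pairs with every customers row

Fix: Add ON c.customer_id = p.id to the JOIN

Corrected query:
SELECT c.id, p.name, c.amount FROM customers p JOIN purchases c ON c.customer_id = p.id

Result:
id | name  | amount
---+-------+-------
1  | Grace | 221.27
2  | Alice | 733.93
3  | Carol | 818.8 
4  | Grace | 930.93
5  | Grace | 454.79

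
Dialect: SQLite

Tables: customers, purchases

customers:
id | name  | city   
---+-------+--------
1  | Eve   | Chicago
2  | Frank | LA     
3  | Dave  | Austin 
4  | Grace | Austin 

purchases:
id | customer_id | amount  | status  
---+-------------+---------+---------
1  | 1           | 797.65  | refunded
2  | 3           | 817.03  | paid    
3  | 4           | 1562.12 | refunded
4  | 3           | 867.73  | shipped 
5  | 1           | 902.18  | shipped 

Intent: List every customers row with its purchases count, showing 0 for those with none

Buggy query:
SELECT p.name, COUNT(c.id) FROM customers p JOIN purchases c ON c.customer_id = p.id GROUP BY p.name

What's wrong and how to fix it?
Bug: An inner join excludes parents with zero children

Fix: Switch to LEFT JOIN to retain unmatched parent rows

Corrected query:
SELECT p.name, COUNT(c.id) FROM customers p LEFT JOIN purchases c ON c.customer_id = p.id GROUP BY p.name

Result:
name  | COUNT(c.id)
------+------------
Dave  | 2          
Eve   | 2          
Frank | 0          
Grace | 1          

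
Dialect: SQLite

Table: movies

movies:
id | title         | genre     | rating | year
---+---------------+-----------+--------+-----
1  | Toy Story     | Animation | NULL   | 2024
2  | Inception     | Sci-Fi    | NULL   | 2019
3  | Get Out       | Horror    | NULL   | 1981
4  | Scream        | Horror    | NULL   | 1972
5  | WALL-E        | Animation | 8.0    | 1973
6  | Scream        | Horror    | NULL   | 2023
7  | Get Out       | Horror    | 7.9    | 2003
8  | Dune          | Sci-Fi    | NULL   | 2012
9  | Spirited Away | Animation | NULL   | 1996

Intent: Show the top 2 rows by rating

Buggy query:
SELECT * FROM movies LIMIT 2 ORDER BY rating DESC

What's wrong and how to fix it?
Bug: LIMIT must come after ORDER BY

Fix: Swap the clauses: ORDER BY first, then LIMIT

Corrected query:
SELECT * FROM movies ORDER BY rating DESC LIMIT 2

Result:
id | title   | genre     | rating | year
---+---------+-----------+--------+-----
5  | WALL-E  | Animation | 8      | 1973
7  | Get Out | Horror    | 7.9    | 2003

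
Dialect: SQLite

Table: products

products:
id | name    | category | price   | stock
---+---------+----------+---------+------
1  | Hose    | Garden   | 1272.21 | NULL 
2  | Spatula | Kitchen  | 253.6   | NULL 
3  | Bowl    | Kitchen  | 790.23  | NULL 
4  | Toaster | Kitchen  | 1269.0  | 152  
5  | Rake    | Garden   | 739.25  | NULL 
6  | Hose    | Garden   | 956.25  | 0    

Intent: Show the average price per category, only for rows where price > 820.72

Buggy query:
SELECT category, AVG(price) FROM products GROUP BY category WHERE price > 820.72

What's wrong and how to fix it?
Bug: WHERE cannot follow GROUP BY

Fix: Move the WHERE clause before GROUP BY

Corrected query:
SELECT category, AVG(price) FROM products WHERE price > 820.72 GROUP BY category

Result:
category | AVG(price)
---------+-----------
Garden   | 1114.23   
Kitchen  | 1269      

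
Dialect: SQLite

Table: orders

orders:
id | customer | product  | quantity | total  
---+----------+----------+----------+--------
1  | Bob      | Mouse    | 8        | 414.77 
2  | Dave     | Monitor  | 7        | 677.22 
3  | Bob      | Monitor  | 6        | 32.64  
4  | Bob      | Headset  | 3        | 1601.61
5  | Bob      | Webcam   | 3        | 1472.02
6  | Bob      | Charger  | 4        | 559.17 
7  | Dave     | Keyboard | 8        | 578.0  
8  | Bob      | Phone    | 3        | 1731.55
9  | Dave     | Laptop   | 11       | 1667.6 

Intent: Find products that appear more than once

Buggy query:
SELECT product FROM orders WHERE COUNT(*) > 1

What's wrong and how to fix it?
Bug: WHERE can't reference COUNT(*); aggregates are computed after WHERE

Fix: Group first, then use HAVING for the count condition

Corrected query:
SELECT product FROM orders GROUP BY product HAVING COUNT(*) > 1

Result:
product
-------
Monitor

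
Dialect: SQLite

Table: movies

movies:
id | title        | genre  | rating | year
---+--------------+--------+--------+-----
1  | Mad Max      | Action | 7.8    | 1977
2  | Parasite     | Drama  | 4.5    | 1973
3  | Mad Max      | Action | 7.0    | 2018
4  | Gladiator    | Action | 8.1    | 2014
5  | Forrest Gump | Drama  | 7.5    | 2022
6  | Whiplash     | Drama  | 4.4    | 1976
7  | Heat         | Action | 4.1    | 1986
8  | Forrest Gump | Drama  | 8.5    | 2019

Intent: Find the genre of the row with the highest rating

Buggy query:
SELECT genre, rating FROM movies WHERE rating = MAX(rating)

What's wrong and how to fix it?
Bug: WHERE is evaluated per row; an aggregate over the whole table isn't defined there

Fix: Use a subquery: WHERE rating = (SELECT MAX(rating) FROM movies)

Corrected query:
SELECT genre, rating FROM movies WHERE rating = (SELECT MAX(rating) FROM movies)

Result:
genre | rating
------+-------
Drama | 8.5   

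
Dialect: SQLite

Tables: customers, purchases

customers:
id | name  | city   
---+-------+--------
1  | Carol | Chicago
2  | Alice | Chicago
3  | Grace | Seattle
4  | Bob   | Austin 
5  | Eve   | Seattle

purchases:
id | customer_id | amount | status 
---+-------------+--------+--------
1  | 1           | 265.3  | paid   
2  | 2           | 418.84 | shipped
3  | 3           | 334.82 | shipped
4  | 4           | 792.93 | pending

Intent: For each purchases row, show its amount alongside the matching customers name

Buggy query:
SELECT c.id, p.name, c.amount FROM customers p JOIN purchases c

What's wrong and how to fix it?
Bug: JOIN with no ON clause produces a cartesian product; every purchases row pairs with every customers row

Fix: Specify the join condition linking the foreign key to the parent id

Corrected query:
SELECT c.id, p.name, c.amount FROM customers p JOIN purchases c ON c.customer_id = p.id

Result:
id | name  | amount
---+-------+-------
1  | Carol | 265.3 
2  | Alice | 418.84
3  | Grace | 334.82
4  | Bob   | 792.93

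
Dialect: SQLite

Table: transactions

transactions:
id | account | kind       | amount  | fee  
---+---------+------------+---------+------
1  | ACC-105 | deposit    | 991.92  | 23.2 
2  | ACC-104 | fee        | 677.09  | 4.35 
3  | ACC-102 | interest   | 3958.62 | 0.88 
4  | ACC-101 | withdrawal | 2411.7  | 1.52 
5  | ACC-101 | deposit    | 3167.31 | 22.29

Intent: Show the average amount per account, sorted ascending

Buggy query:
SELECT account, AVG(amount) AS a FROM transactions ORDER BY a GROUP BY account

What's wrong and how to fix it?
Bug: ORDER BY appears before GROUP BY; SQL clause order requires GROUP BY first

Fix: Reorder: SELECT … FROM … GROUP BY … ORDER BY …

Corrected query:
SELECT account, AVG(amount) AS a FROM transactions GROUP BY account ORDER BY a

Result:
account | a       
--------+---------
ACC-104 | 677.09  
ACC-105 | 991.92  
ACC-101 | 2789.505
ACC-102 | 3958.62 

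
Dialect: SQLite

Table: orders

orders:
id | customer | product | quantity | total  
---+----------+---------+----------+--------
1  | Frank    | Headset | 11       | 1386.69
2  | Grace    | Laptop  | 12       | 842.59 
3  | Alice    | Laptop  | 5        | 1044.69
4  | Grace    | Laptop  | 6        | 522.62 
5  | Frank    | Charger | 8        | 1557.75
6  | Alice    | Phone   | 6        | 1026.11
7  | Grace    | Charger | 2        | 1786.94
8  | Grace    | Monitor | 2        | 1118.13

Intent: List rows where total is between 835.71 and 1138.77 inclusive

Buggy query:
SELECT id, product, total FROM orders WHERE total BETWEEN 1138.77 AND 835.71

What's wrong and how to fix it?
Bug: The bounds are reversed; BETWEEN a AND b requires a <= b to match anything

Fix: Write BETWEEN 835.71 AND 1138.77

Corrected query:
SELECT id, product, total FROM orders WHERE total BETWEEN 835.71 AND 1138.77

Result:
id | product | total  
---+---------+--------
2  | Laptop  | 842.59 
3  | Laptop  | 1044.69
6  | Phone   | 1026.11
8  | Monitor | 1118.13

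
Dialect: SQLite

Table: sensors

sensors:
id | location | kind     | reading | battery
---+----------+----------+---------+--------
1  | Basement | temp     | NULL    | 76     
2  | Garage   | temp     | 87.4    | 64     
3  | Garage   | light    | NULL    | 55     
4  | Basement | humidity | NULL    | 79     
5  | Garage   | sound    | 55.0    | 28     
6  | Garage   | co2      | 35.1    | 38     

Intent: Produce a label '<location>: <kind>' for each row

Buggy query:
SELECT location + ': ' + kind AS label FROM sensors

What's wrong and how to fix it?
Bug: SQLite uses || for string concatenation; + coerces text to numbers (yielding 0)

Fix: Replace + with || to concatenate text

Corrected query:
SELECT location || ': ' || kind AS label FROM sensors

Result:
label             
------------------
Basement: temp    
Garage: temp      
Garage: light     
Basement: humidity
Garage: sound     
Garage: co2       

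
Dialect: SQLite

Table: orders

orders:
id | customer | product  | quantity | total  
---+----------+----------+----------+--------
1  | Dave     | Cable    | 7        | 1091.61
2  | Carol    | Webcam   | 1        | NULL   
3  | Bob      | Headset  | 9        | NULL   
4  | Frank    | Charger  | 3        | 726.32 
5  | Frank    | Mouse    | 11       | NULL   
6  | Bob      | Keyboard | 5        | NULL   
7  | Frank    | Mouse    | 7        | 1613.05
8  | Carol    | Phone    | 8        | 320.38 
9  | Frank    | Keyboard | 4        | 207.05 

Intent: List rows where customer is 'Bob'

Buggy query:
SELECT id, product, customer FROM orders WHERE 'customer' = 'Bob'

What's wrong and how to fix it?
Bug: Single quotes denote string literals in SQL; the column name is being compared as a constant string

Fix: Remove the quotes around the column name (or use double quotes for an identifier)

Corrected query:
SELECT id, product, customer FROM orders WHERE customer = 'Bob'

Result:
id | product  | customer
---+----------+---------
3  | Headset  | Bob     
6  | Keyboard | Bob     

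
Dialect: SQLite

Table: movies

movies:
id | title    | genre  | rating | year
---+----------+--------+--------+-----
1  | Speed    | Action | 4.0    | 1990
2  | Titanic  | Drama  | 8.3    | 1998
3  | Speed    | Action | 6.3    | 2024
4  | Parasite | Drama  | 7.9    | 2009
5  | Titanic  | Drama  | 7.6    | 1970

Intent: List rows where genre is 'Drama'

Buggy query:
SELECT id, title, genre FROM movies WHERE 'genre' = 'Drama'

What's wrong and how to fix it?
Bug: 'genre' in single quotes is a string literal, not the column; the comparison is literal-vs-literal and never true

Fix: Reference the column as genre without single quotes

Corrected query:
SELECT id, title, genre FROM movies WHERE genre = 'Drama'

Result:
id | title    | genre
---+----------+------
2  | Titanic  | Drama
4  | Parasite | Drama
5  | Titanic  | Drama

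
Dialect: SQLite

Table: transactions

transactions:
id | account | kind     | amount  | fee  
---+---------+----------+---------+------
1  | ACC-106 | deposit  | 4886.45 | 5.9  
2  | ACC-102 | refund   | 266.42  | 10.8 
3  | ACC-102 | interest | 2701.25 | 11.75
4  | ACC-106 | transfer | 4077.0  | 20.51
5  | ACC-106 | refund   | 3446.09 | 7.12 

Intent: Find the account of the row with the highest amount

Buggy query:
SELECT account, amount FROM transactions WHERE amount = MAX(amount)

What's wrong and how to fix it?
Bug: MAX(amount) is an aggregate and cannot be used directly in WHERE

Fix: Wrap MAX in a scalar subquery so WHERE compares against a single value

Corrected query:
SELECT account, amount FROM transactions WHERE amount = (SELECT MAX(amount) FROM transactions)

Result:
account | amount 
--------+--------
ACC-106 | 4886.45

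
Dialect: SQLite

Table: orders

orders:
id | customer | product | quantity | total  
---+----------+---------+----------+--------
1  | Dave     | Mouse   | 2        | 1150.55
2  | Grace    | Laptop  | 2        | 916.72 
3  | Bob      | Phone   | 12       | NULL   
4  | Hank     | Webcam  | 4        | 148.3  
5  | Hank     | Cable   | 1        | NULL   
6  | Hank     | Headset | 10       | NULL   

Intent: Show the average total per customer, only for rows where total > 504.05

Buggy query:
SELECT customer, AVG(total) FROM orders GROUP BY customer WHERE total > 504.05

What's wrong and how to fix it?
Bug: Row-level WHERE must come before GROUP BY in the clause order

Fix: Move the WHERE clause before GROUP BY

Corrected query:
SELECT customer, AVG(total) FROM orders WHERE total > 504.05 GROUP BY customer

Result:
customer | AVG(total)
---------+-----------
Dave     | 1150.55   
Grace    | 916.72    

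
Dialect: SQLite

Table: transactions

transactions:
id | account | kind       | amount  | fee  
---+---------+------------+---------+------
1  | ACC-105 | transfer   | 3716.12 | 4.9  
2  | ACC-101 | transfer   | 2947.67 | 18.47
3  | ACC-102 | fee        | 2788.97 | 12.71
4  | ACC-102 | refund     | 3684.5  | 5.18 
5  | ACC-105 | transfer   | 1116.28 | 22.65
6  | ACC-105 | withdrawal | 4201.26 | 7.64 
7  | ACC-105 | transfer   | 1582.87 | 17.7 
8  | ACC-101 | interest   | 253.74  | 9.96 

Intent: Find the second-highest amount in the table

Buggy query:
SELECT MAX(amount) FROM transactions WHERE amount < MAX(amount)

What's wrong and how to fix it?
Bug: MAX(amount) on the right of the comparison is an aggregate-in-WHERE error

Fix: Put the inner MAX in a scalar subquery

Corrected query:
SELECT MAX(amount) FROM transactions WHERE amount < (SELECT MAX(amount) FROM transactions)

Result:
MAX(amount)
-----------
3716.12    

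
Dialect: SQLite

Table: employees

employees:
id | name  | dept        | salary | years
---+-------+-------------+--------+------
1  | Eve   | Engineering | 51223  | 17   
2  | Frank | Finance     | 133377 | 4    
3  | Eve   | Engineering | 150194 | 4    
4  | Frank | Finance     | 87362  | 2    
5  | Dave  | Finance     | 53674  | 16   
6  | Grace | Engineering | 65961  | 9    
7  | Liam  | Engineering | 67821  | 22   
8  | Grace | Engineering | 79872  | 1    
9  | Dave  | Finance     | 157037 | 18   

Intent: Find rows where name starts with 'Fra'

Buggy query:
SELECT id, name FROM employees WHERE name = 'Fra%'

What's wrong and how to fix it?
Bug: '=' compares the literal string including the % character; pattern matching needs LIKE

Fix: Use LIKE for wildcard pattern matching

Corrected query:
SELECT id, name FROM employees WHERE name LIKE 'Fra%'

Result:
id | name 
---+------
2  | Frank
4  | Frank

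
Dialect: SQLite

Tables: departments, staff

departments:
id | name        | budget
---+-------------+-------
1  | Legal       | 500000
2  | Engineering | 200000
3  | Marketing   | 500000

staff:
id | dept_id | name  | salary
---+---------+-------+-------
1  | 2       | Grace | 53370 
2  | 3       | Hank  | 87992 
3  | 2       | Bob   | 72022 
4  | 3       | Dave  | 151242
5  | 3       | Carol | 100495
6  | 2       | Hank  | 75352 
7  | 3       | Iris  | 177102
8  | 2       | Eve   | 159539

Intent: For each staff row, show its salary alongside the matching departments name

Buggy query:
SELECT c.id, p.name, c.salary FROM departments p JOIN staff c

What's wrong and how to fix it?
Bug: Missing join condition: each staff row is matched to all departments rows instead of just its own

Fix: Add ON c.dept_id = p.id to the JOIN

Corrected query:
SELECT c.id, p.name, c.salary FROM departments p JOIN staff c ON c.dept_id = p.id

Result:
id | name        | salary
---+-------------+-------
1  | Engineering | 53370 
2  | Marketing   | 87992 
3  | Engineering | 72022 
4  | Marketing   | 151242
5  | Marketing   | 100495
6  | Engineering | 75352 
7  | Marketing   | 177102
8  | Engineering | 159539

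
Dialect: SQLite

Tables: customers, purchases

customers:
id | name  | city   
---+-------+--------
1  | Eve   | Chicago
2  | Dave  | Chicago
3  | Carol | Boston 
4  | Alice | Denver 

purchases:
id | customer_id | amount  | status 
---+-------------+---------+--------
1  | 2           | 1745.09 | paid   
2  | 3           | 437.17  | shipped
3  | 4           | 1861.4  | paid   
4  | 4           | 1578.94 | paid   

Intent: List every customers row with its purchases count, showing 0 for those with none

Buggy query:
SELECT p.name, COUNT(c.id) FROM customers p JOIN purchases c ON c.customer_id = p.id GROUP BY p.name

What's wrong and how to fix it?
Bug: An inner join excludes parents with zero children

Fix: Use LEFT JOIN so parents without children still appear (COUNT(c.id) gives 0)

Corrected query:
SELECT p.name, COUNT(c.id) FROM customers p LEFT JOIN purchases c ON c.customer_id = p.id GROUP BY p.name

Result:
name  | COUNT(c.id)
------+------------
Alice | 2          
Carol | 1          
Dave  | 1          
Eve   | 0          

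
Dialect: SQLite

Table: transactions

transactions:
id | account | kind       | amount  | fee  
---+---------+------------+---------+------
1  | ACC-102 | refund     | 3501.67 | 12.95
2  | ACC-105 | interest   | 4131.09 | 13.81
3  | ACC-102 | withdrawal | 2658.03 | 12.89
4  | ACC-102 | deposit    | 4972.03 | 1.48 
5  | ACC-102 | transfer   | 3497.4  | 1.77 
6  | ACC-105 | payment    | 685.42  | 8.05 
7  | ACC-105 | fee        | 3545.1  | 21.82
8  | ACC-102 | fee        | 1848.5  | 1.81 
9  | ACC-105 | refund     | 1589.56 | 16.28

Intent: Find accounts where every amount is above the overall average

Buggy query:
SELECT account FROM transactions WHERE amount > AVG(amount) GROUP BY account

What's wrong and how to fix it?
Bug: WHERE evaluates per row before aggregation, so AVG() is unavailable

Fix: Compute the overall average in a scalar subquery and compare each group's MIN against it in HAVING

Corrected query:
SELECT account FROM transactions GROUP BY account HAVING MIN(amount) > (SELECT AVG(amount) FROM transactions)

Result:
(no rows)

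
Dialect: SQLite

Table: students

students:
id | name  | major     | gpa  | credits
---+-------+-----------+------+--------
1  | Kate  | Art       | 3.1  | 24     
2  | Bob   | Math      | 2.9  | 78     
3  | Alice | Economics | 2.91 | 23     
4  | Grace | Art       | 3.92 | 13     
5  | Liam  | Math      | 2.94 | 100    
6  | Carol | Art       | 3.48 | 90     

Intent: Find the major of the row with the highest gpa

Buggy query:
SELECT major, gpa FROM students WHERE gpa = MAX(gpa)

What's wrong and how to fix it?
Bug: WHERE is evaluated per row; an aggregate over the whole table isn't defined there

Fix: Use a subquery: WHERE gpa = (SELECT MAX(gpa) FROM students)

Corrected query:
SELECT major, gpa FROM students WHERE gpa = (SELECT MAX(gpa) FROM students)

Result:
major | gpa 
------+-----
Art   | 3.92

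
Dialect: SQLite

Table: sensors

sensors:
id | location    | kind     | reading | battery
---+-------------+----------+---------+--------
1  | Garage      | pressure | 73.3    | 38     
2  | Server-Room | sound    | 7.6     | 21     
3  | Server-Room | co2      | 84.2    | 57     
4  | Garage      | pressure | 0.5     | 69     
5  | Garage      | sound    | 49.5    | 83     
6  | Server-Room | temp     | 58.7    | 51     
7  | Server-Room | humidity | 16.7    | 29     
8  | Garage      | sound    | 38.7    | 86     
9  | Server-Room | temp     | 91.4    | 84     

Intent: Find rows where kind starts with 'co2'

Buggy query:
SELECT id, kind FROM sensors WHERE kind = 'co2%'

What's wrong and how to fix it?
Bug: '=' compares the literal string including the % character; pattern matching needs LIKE

Fix: Replace '=' with LIKE so 'co2%' is treated as a pattern

Corrected query:
SELECT id, kind FROM sensors WHERE kind LIKE 'co2%'

Result:
id | kind
---+-----
3  | co2 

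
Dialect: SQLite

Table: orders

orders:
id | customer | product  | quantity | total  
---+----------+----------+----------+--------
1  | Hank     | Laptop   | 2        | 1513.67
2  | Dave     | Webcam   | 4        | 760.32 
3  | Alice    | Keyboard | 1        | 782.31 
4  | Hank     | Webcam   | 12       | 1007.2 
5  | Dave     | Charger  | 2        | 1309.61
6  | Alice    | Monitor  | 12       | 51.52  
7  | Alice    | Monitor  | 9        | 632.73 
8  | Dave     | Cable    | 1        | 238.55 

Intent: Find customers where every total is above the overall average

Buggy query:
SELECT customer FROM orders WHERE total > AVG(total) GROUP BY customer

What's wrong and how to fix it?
Bug: AVG() is an aggregate; it can't sit directly in WHERE

Fix: Use a subquery for AVG and a HAVING MIN(...) filter so the condition holds for every row in the group

Corrected query:
SELECT customer FROM orders GROUP BY customer HAVING MIN(total) > (SELECT AVG(total) FROM orders)

Result:
customer
--------
Hank    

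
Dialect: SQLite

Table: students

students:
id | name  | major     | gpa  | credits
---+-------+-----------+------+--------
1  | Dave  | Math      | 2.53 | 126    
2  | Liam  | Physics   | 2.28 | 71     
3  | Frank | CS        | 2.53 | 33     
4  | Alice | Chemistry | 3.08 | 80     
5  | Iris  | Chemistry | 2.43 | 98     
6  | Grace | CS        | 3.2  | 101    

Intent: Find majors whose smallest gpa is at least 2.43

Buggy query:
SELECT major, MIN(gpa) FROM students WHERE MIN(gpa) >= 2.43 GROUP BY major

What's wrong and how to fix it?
Bug: MIN() in WHERE is a misuse of aggregate

Fix: Use HAVING for the per-group MIN condition

Corrected query:
SELECT major, MIN(gpa) FROM students GROUP BY major HAVING MIN(gpa) >= 2.43

Result:
major     | MIN(gpa)
----------+---------
CS        | 2.53    
Chemistry | 2.43    
Math      | 2.53    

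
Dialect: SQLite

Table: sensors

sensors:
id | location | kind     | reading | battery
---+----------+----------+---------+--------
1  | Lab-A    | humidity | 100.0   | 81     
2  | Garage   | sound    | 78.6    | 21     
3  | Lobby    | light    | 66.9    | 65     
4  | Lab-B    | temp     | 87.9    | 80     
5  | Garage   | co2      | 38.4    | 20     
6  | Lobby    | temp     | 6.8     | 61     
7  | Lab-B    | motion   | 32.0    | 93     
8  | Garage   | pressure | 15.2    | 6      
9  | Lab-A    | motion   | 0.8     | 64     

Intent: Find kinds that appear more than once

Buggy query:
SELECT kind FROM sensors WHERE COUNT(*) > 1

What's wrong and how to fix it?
Bug: COUNT(*) is an aggregate and cannot be used in WHERE

Fix: Group first, then use HAVING for the count condition

Corrected query:
SELECT kind FROM sensors GROUP BY kind HAVING COUNT(*) > 1

Result:
kind  
------
motion
temp  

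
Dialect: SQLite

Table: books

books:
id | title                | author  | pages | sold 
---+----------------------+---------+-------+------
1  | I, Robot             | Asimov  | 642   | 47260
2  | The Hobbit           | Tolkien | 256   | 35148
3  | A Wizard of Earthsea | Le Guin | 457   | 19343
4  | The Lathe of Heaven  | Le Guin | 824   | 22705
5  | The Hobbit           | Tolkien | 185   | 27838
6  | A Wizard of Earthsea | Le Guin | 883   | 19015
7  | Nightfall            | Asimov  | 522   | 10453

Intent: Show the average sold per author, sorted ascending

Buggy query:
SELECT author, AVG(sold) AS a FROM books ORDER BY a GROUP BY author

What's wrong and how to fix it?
Bug: GROUP BY must precede ORDER BY

Fix: Reorder: SELECT … FROM … GROUP BY … ORDER BY …

Corrected query:
SELECT author, AVG(sold) AS a FROM books GROUP BY author ORDER BY a

Result:
author  | a           
--------+-------------
Le Guin | 20354.333333
Asimov  | 28856.5     
Tolkien | 31493       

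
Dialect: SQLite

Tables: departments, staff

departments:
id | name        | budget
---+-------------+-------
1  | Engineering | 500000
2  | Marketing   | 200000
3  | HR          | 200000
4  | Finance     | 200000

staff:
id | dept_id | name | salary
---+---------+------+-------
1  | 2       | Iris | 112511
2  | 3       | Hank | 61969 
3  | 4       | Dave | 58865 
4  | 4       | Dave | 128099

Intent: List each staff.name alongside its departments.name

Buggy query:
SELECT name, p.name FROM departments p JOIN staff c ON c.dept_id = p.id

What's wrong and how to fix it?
Bug: Both tables have a 'name' column; the unqualified reference is ambiguous

Fix: Qualify the column with its table alias (c.name)

Corrected query:
SELECT c.name, p.name FROM departments p JOIN staff c ON c.dept_id = p.id

Result:
name | name     
-----+----------
Iris | Marketing
Hank | HR       
Dave | Finance  
Dave | Finance  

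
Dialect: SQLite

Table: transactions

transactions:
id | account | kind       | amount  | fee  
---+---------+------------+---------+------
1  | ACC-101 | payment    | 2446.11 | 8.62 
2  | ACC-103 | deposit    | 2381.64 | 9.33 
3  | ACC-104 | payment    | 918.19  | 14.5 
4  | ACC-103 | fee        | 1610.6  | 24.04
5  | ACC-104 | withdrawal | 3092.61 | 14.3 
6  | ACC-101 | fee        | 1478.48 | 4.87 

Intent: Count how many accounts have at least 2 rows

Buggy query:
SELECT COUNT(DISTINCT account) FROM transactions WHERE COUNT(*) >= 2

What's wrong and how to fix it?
Bug: COUNT(*) cannot appear in WHERE; the per-group count doesn't exist yet

Fix: Use a subquery that GROUPs and filters with HAVING, then count its rows

Corrected query:
SELECT COUNT(*) FROM (SELECT account FROM transactions GROUP BY account HAVING COUNT(*) >= 2)

Result:
COUNT(*)
--------
3       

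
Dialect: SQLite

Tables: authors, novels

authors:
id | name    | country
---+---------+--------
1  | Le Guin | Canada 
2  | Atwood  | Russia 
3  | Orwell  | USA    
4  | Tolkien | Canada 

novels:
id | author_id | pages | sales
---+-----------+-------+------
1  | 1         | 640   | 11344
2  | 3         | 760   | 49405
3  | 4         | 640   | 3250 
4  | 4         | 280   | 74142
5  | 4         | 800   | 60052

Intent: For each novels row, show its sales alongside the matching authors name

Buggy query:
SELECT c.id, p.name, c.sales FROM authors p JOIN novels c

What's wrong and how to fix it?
Bug: JOIN with no ON clause produces a cartesian product; every novels row pairs with every authors row

Fix: Specify the join condition linking the foreign key to the parent id

Corrected query:
SELECT c.id, p.name, c.sales FROM authors p JOIN novels c ON c.author_id = p.id

Result:
id | name    | sales
---+---------+------
1  | Le Guin | 11344
2  | Orwell  | 49405
3  | Tolkien | 3250 
4  | Tolkien | 74142
5  | Tolkien | 60052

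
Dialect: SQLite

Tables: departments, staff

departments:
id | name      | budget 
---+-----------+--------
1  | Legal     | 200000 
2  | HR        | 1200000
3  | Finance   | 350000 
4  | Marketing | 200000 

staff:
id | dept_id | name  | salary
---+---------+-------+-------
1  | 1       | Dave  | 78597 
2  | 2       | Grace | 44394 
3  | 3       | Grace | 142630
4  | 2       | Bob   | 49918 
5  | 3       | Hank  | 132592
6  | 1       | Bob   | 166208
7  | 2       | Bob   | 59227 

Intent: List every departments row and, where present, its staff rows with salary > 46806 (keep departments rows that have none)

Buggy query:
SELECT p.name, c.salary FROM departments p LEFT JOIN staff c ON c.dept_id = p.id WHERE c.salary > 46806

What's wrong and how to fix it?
Bug: Filtering c.salary in WHERE discards the NULL rows produced by LEFT JOIN, turning it into an inner join

Fix: Put 'c.salary > 46806' in the JOIN's ON clause instead of WHERE

Corrected query:
SELECT p.name, c.salary FROM departments p LEFT JOIN staff c ON c.dept_id = p.id AND c.salary > 46806

Result:
name      | salary
----------+-------
Legal     | 78597 
Legal     | 166208
HR        | 49918 
HR        | 59227 
Finance   | 132592
Finance   | 142630
Marketing | NULL  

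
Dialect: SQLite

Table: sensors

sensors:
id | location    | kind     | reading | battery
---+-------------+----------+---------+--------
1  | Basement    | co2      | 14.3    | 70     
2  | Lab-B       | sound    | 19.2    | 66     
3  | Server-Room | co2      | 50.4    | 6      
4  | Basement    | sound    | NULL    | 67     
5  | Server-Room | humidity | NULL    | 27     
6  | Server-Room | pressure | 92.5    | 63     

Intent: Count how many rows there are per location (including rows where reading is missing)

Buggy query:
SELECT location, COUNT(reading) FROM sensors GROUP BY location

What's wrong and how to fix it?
Bug: COUNT(column) counts non-NULL values only; rows with NULL reading aren't counted

Fix: Replace COUNT(reading) with COUNT(*)

Corrected query:
SELECT location, COUNT(*) FROM sensors GROUP BY location

Result:
location    | COUNT(*)
------------+---------
Basement    | 2       
Lab-B       | 1       
Server-Room | 3       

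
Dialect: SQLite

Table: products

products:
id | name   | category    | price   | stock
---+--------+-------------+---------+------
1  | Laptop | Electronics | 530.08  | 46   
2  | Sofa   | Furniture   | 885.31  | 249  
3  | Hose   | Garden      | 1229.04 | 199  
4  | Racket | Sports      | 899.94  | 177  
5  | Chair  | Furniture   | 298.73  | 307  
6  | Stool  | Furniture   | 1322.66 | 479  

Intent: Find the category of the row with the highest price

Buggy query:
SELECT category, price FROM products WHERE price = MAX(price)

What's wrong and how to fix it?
Bug: WHERE is evaluated per row; an aggregate over the whole table isn't defined there

Fix: Wrap MAX in a scalar subquery so WHERE compares against a single value

Corrected query:
SELECT category, price FROM products WHERE price = (SELECT MAX(price) FROM products)

Result:
category  | price  
----------+--------
Furniture | 1322.66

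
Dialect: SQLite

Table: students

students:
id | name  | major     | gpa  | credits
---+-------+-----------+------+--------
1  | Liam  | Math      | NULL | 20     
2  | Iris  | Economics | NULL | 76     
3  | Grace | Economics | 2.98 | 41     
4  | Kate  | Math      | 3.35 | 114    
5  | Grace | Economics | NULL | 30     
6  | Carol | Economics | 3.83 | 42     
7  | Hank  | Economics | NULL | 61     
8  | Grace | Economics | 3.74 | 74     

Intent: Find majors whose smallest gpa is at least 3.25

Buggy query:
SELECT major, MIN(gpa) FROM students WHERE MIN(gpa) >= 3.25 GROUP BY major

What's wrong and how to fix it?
Bug: Aggregates like MIN are computed per group after WHERE runs

Fix: Use HAVING for the per-group MIN condition

Corrected query:
SELECT major, MIN(gpa) FROM students GROUP BY major HAVING MIN(gpa) >= 3.25

Result:
major | MIN(gpa)
------+---------
Math  | 3.35    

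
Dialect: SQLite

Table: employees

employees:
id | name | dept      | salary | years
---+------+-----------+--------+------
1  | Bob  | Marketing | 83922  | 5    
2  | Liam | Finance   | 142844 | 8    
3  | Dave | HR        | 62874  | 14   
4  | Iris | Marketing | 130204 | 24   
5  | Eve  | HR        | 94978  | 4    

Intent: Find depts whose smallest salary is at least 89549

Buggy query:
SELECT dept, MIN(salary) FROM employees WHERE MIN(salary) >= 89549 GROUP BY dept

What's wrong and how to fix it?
Bug: Aggregates like MIN are computed per group after WHERE runs

Fix: Use HAVING for the per-group MIN condition

Corrected query:
SELECT dept, MIN(salary) FROM employees GROUP BY dept HAVING MIN(salary) >= 89549

Result:
dept    | MIN(salary)
--------+------------
Finance | 142844     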